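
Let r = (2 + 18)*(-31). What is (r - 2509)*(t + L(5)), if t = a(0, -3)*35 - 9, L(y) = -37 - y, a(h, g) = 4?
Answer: -278481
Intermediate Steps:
r = -620 (r = 20*(-31) = -620)
t = 131 (t = 4*35 - 9 = 140 - 9 = 131)
(r - 2509)*(t + L(5)) = (-620 - 2509)*(131 + (-37 - 1*5)) = -3129*(131 + (-37 - 5)) = -3129*(131 - 42) = -3129*89 = -278481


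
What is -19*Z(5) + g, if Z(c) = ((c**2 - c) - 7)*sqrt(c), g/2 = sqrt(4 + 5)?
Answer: 6 - 247*sqrt(5) ≈ -546.31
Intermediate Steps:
g = 6 (g = 2*sqrt(4 + 5) = 2*sqrt(9) = 2*3 = 6)
Z(c) = sqrt(c)*(-7 + c**2 - c) (Z(c) = (-7 + c**2 - c)*sqrt(c) = sqrt(c)*(-7 + c**2 - c))
-19*Z(5) + g = -19*sqrt(5)*(-7 + 5**2 - 1*5) + 6 = -19*sqrt(5)*(-7 + 25 - 5) + 6 = -19*sqrt(5)*13 + 6 = -247*sqrt(5) + 6 = 6 - 247*sqrt(5)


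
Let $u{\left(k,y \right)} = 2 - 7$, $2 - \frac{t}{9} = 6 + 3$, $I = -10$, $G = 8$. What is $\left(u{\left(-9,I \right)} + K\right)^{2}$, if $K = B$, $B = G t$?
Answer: $259081$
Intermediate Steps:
$t = -63$ ($t = 18 - 9 \left(6 + 3\right) = 18 - 81 = -63$)
$u{\left(k,y \right)} = -5$ ($u{\left(k,y \right)} = 2 - 7 = -5$)
$B = -504$ ($B = 8 \left(-63\right) = -504$)
$K = -504$
$\left(u{\left(-9,I \right)} + K\right)^{2} = \left(-5 - 504\right)^{2} = \left(-509\right)^{2} = 259081$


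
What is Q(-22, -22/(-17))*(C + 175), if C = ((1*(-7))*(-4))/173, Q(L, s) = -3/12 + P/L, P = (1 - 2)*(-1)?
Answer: -393939/7612 ≈ -51.752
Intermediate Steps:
P = 1 (P = -1*(-1) = 1)
Q(L, s) = -¼ + 1/L (Q(L, s) = -3/12 + 1/L = -3*1/12 + 1/L = -¼ + 1/L)
C = 28/173 (C = -7*(-4)*(1/173) = 28*(1/173) = 28/173 ≈ 0.16185)
Q(-22, -22/(-17))*(C + 175) = ((¼)*(4 - 1*(-22))/(-22))*(28/173 + 175) = ((¼)*(-1/22)*(4 + 22))*(30303/173) = ((¼)*(-1/22)*26)*(30303/173) = -13/44*30303/173 = -393939/7612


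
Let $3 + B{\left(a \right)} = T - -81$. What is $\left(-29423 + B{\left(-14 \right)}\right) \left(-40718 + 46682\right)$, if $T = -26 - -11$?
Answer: $-175103040$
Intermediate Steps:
$T = -15$ ($T = -26 + 11 = -15$)
$B{\left(a \right)} = 63$ ($B{\left(a \right)} = -3 - -66 = -3 + \left(-15 + 81\right) = -3 + 66 = 63$)
$\left(-29423 + B{\left(-14 \right)}\right) \left(-40718 + 46682\right) = \left(-29423 + 63\right) \left(-40718 + 46682\right) = \left(-29360\right) 5964 = -175103040$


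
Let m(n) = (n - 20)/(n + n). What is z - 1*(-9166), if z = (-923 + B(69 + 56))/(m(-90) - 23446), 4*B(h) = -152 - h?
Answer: 7736451365/844034 ≈ 9166.0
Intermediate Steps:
B(h) = -38 - h/4 (B(h) = (-152 - h)/4 = -38 - h/4)
m(n) = (-20 + n)/(2*n) (m(n) = (-20 + n)/((2*n)) = (-20 + n)*(1/(2*n)) = (-20 + n)/(2*n))
z = 35721/844034 (z = (-923 + (-38 - (69 + 56)/4))/((1/2)*(-20 - 90)/(-90) - 23446) = (-923 + (-38 - 1/4*125))/((1/2)*(-1/90)*(-110) - 23446) = (-923 + (-38 - 125/4))/(11/18 - 23446) = (-923 - 277/4)/(-422017/18) = -3969/4*(-18/422017) = 35721/844034 ≈ 0.042322)
z - 1*(-9166) = 35721/844034 - 1*(-9166) = 35721/844034 + 9166 = 7736451365/844034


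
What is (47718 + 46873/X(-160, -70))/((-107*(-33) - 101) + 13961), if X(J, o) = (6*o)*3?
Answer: 60077807/21912660 ≈ 2.7417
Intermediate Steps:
X(J, o) = 18*o
(47718 + 46873/X(-160, -70))/((-107*(-33) - 101) + 13961) = (47718 + 46873/((18*(-70))))/((-107*(-33) - 101) + 13961) = (47718 + 46873/(-1260))/((3531 - 101) + 13961) = (47718 + 46873*(-1/1260))/(3430 + 13961) = (47718 - 46873/1260)/17391 = (60077807/1260)*(1/17391) = 60077807/21912660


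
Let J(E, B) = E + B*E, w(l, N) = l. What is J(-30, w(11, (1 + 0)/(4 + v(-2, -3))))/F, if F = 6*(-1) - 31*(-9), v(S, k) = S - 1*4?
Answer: -120/91 ≈ -1.3187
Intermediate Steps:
v(S, k) = -4 + S (v(S, k) = S - 4 = -4 + S)
F = 273 (F = -6 + 279 = 273)
J(-30, w(11, (1 + 0)/(4 + v(-2, -3))))/F = -30*(1 + 11)/273 = -30*12*(1/273) = -360*1/273 = -120/91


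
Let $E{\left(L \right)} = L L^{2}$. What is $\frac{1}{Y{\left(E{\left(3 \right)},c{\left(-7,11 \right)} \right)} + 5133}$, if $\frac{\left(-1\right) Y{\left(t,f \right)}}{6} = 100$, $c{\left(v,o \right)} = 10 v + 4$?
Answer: $\frac{1}{4533} \approx 0.0002206$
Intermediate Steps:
$c{\left(v,o \right)} = 4 + 10 v$
$E{\left(L \right)} = L^{3}$
$Y{\left(t,f \right)} = -600$ ($Y{\left(t,f \right)} = \left(-6\right) 100 = -600$)
$\frac{1}{Y{\left(E{\left(3 \right)},c{\left(-7,11 \right)} \right)} + 5133} = \frac{1}{-600 + 5133} = \frac{1}{4533}$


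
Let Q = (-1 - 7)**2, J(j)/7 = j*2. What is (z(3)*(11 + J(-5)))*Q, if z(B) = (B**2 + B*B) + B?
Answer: -79296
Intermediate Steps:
z(B) = B + 2*B**2 (z(B) = (B**2 + B**2) + B = 2*B**2 + B = B + 2*B**2)
J(j) = 14*j (J(j) = 7*(j*2) = 7*(2*j) = 14*j)
Q = 64 (Q = (-8)**2 = 64)
(z(3)*(11 + J(-5)))*Q = ((3*(1 + 2*3))*(11 + 14*(-5)))*64 = ((3*(1 + 6))*(11 - 70))*64 = ((3*7)*(-59))*64 = (21*(-59))*64 = -1239*64 = -79296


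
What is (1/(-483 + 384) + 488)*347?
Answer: 16763917/99 ≈ 1.6933e+5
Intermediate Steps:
(1/(-483 + 384) + 488)*347 = (1/(-99) + 488)*347 = (-1/99 + 488)*347 = (48311/99)*347 = 16763917/99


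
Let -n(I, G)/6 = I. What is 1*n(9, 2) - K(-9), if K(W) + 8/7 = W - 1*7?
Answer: -258/7 ≈ -36.857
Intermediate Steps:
n(I, G) = -6*I
K(W) = -57/7 + W (K(W) = -8/7 + (W - 1*7) = -8/7 + (W - 7) = -8/7 + (-7 + W) = -57/7 + W)
1*n(9, 2) - K(-9) = 1*(-6*9) - (-57/7 - 9) = 1*(-54) - 1*(-120/7) = -54 + 120/7 = -258/7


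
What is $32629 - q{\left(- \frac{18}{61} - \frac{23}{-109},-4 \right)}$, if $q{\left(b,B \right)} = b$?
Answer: $\frac{216950780}{6649} \approx 32629.0$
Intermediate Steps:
$32629 - q{\left(- \frac{18}{61} - \frac{23}{-109},-4 \right)} = 32629 - \left(- \frac{18}{61} - \frac{23}{-109}\right) = 32629 - \left(\left(-18\right) \frac{1}{61} - - \frac{23}{109}\right) = 32629 - \left(- \frac{18}{61} + \frac{23}{109}\right) = 32629 - - \frac{559}{6649} = 32629 + \frac{559}{6649} = \frac{216950780}{6649}$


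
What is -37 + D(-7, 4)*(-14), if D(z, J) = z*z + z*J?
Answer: -331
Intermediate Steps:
D(z, J) = z**2 + J*z
-37 + D(-7, 4)*(-14) = -37 - 7*(4 - 7)*(-14) = -37 - 7*(-3)*(-14) = -37 + 21*(-14) = -37 - 294 = -331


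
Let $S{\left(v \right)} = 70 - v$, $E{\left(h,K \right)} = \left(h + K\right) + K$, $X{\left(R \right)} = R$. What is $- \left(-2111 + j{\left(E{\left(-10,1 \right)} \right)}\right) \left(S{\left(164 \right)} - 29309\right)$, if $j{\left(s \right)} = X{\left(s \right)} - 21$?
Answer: $-62922420$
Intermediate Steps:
$E{\left(h,K \right)} = h + 2 K$ ($E{\left(h,K \right)} = \left(K + h\right) + K = h + 2 K$)
$j{\left(s \right)} = -21 + s$ ($j{\left(s \right)} = s - 21 = -21 + s$)
$- \left(-2111 + j{\left(E{\left(-10,1 \right)} \right)}\right) \left(S{\left(164 \right)} - 29309\right) = - \left(-2111 + \left(-21 + \left(-10 + 2 \cdot 1\right)\right)\right) \left(\left(70 - 164\right) - 29309\right) = - \left(-2111 + \left(-21 + \left(-10 + 2\right)\right)\right) \left(\left(70 - 164\right) - 29309\right) = - \left(-2111 - 29\right) \left(-94 - 29309\right) = - \left(-2111 - 29\right) \left(-29403\right) = - \left(-2140\right) \left(-29403\right) = \left(-1\right) 62922420 = -62922420$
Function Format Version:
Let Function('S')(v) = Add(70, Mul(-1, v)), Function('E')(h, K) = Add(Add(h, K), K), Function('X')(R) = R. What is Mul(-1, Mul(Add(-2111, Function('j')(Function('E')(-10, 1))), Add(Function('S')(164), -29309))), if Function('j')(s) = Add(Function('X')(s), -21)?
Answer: -62922420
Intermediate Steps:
Function('E')(h, K) = Add(h, Mul(2, K)) (Function('E')(h, K) = Add(Add(K, h), K) = Add(h, Mul(2, K)))
Function('j')(s) = Add(-21, s) (Function('j')(s) = Add(s, -21) = Add(-21, s))
Mul(-1, Mul(Add(-2111, Function('j')(Function('E')(-10, 1))), Add(Function('S')(164), -29309))) = Mul(-1, Mul(Add(-2111, Add(-21, Add(-10, Mul(2, 1)))), Add(Add(70, Mul(-1, 164)), -29309))) = Mul(-1, Mul(Add(-2111, Add(-21, Add(-10, 2))), Add(Add(70, -164), -29309))) = Mul(-1, Mul(Add(-2111, Add(-21, -8)), Add(-94, -29309))) = Mul(-1, Mul(Add(-2111, -29), -29403)) = Mul(-1, Mul(-2140, -29403)) = Mul(-1, 62922420) = -62922420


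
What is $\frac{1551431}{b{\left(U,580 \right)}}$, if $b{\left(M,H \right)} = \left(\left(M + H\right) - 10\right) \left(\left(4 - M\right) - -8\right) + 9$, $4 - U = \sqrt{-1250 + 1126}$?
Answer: $- \frac{1551431 i}{- 4725 i + 1132 \sqrt{31}} \approx 118.14 - 157.59 i$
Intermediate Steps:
$U = 4 - 2 i \sqrt{31}$ ($U = 4 - \sqrt{-1250 + 1126} = 4 - \sqrt{-124} = 4 - 2 i \sqrt{31} \approx 4.0 - 11.136 i$)
$b{\left(M,H \right)} = 9 + \left(12 - M\right) \left(-10 + H + M\right)$ ($b{\left(M,H \right)} = \left(\left(H + M\right) - 10\right) \left(\left(4 - M\right) + 8\right) + 9 = \left(-10 + H + M\right) \left(12 - M\right) + 9 = \left(12 - M\right) \left(-10 + H + M\right) + 9 = 9 + \left(12 - M\right) \left(-10 + H + M\right)$)
$\frac{1551431}{b{\left(U,580 \right)}} = \frac{1551431}{-111 - \left(4 - 2 i \sqrt{31}\right)^{2} + 12 \cdot 580 + 22 \left(4 - 2 i \sqrt{31}\right) - 580 \left(4 - 2 i \sqrt{31}\right)} = \frac{1551431}{-111 - \left(4 - 2 i \sqrt{31}\right)^{2} + 6960 + \left(88 - 44 i \sqrt{31}\right) - \left(2320 - 1160 i \sqrt{31}\right)} = \frac{1551431}{4617 - \left(4 - 2 i \sqrt{31}\right)^{2} + 1116 i \sqrt{31}}$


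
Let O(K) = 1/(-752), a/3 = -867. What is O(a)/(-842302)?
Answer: 1/633411104 ≈ 1.5788e-9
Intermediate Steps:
a = -2601 (a = 3*(-867) = -2601)
O(K) = -1/752
O(a)/(-842302) = -1/752/(-842302) = -1/752*(-1/842302) = 1/633411104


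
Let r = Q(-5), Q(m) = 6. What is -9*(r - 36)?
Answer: 270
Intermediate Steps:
r = 6
-9*(r - 36) = -9*(6 - 36) = -9*(-30) = 270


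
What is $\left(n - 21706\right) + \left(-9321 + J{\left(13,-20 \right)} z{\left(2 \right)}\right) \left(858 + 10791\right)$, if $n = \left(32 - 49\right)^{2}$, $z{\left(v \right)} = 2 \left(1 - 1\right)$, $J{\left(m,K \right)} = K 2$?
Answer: $-108601746$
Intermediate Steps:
$J{\left(m,K \right)} = 2 K$
$z{\left(v \right)} = 0$ ($z{\left(v \right)} = 2 \cdot 0 = 0$)
$n = 289$ ($n = \left(-17\right)^{2} = 289$)
$\left(n - 21706\right) + \left(-9321 + J{\left(13,-20 \right)} z{\left(2 \right)}\right) \left(858 + 10791\right) = \left(289 - 21706\right) + \left(-9321 + 2 \left(-20\right) 0\right) \left(858 + 10791\right) = -21417 + \left(-9321 - 0\right) 11649 = -21417 + \left(-9321 + 0\right) 11649 = -21417 - 108580329 = -108601746$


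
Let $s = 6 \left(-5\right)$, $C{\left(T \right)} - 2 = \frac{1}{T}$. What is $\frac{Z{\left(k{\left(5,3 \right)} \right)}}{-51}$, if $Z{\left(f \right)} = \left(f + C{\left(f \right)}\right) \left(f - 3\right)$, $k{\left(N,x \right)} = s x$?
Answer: $- \frac{245551}{1530} \approx -160.49$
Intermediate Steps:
$C{\left(T \right)} = 2 + \frac{1}{T}$
$s = -30$
$k{\left(N,x \right)} = - 30 x$
$Z{\left(f \right)} = \left(-3 + f\right) \left(2 + f + \frac{1}{f}\right)$ ($Z{\left(f \right)} = \left(f + \left(2 + \frac{1}{f}\right)\right) \left(f - 3\right) = \left(2 + f + \frac{1}{f}\right) \left(-3 + f\right) = \left(-3 + f\right) \left(2 + f + \frac{1}{f}\right)$)
$\frac{Z{\left(k{\left(5,3 \right)} \right)}}{-51} = \frac{-5 + \left(\left(-30\right) 3\right)^{2} - \left(-30\right) 3 - \frac{3}{\left(-30\right) 3}}{-51} = \left(-5 + \left(-90\right)^{2} - -90 - \frac{3}{-90}\right) \left(- \frac{1}{51}\right) = \left(-5 + 8100 + 90 - - \frac{1}{30}\right) \left(- \frac{1}{51}\right) = \left(-5 + 8100 + 90 + \frac{1}{30}\right) \left(- \frac{1}{51}\right) = \frac{245551}{30} \left(- \frac{1}{51}\right) = - \frac{245551}{1530}$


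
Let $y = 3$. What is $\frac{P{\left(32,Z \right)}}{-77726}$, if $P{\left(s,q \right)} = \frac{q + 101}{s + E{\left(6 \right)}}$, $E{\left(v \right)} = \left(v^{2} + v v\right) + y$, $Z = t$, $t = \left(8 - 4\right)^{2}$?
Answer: $- \frac{117}{8316682} \approx -1.4068 \cdot 10^{-5}$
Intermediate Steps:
$t = 16$ ($t = 4^{2} = 16$)
$Z = 16$
$E{\left(v \right)} = 3 + 2 v^{2}$ ($E{\left(v \right)} = \left(v^{2} + v v\right) + 3 = \left(v^{2} + v^{2}\right) + 3 = 2 v^{2} + 3 = 3 + 2 v^{2}$)
$P{\left(s,q \right)} = \frac{101 + q}{75 + s}$ ($P{\left(s,q \right)} = \frac{q + 101}{s + \left(3 + 2 \cdot 6^{2}\right)} = \frac{101 + q}{s + \left(3 + 2 \cdot 36\right)} = \frac{101 + q}{s + \left(3 + 72\right)} = \frac{101 + q}{s + 75} = \frac{101 + q}{75 + s}$)
$\frac{P{\left(32,Z \right)}}{-77726} = \frac{\frac{1}{75 + 32} \left(101 + 16\right)}{-77726} = \frac{1}{107} \cdot 117 \left(- \frac{1}{77726}\right) = \frac{117}{107} \left(- \frac{1}{77726}\right) = - \frac{117}{8316682}$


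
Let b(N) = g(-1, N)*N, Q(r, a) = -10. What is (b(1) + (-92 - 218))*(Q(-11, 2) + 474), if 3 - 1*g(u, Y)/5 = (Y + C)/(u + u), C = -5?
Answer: -141520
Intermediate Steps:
g(u, Y) = 15 - 5*(-5 + Y)/(2*u) (g(u, Y) = 15 - 5*(Y - 5)/(u + u) = 15 - 5*(-5 + Y)/(2*u))
b(N) = N*(5/2 + 5*N/2) (b(N) = ((5/2)*(5 - N + 6*(-1))/(-1))*N = ((5/2)*(-1)*(5 - N - 6))*N = ((5/2)*(-1)*(-1 - N))*N = (5/2 + 5*N/2)*N = N*(5/2 + 5*N/2))
(b(1) + (-92 - 218))*(Q(-11, 2) + 474) = ((5/2)*1*(1 + 1) + (-92 - 218))*(-10 + 474) = ((5/2)*1*2 - 310)*464 = (5 - 310)*464 = -305*464 = -141520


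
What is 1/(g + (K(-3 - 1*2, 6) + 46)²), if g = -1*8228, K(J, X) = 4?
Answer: -1/5728 ≈ -0.00017458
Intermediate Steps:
g = -8228
1/(g + (K(-3 - 1*2, 6) + 46)²) = 1/(-8228 + (4 + 46)²) = 1/(-8228 + 50²) = 1/(-8228 + 2500) = 1/(-5728) = -1/5728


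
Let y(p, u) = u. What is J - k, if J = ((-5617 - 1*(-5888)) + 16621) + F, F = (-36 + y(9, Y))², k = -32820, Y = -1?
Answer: 51081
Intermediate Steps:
F = 1369 (F = (-36 - 1)² = (-37)² = 1369)
J = 18261 (J = ((-5617 - 1*(-5888)) + 16621) + 1369 = ((-5617 + 5888) + 16621) + 1369 = (271 + 16621) + 1369 = 16892 + 1369 = 18261)
J - k = 18261 - 1*(-32820) = 18261 + 32820 = 51081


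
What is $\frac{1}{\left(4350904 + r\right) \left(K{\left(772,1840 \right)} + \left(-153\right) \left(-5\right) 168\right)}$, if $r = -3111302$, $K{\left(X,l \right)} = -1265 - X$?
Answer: $\frac{1}{156788579766} \approx 6.378 \cdot 10^{-12}$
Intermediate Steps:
$\frac{1}{\left(4350904 + r\right) \left(K{\left(772,1840 \right)} + \left(-153\right) \left(-5\right) 168\right)} = \frac{1}{\left(4350904 - 3111302\right) \left(\left(-1265 - 772\right) + \left(-153\right) \left(-5\right) 168\right)} = \frac{1}{1239602 \left(\left(-1265 - 772\right) + 765 \cdot 168\right)} = \frac{1}{1239602 \left(-2037 + 128520\right)} = \frac{1}{1239602 \cdot 126483} = \frac{1}{156788579766}$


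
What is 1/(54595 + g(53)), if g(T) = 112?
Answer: 1/54707 ≈ 1.8279e-5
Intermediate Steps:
1/(54595 + g(53)) = 1/(54595 + 112) = 1/54707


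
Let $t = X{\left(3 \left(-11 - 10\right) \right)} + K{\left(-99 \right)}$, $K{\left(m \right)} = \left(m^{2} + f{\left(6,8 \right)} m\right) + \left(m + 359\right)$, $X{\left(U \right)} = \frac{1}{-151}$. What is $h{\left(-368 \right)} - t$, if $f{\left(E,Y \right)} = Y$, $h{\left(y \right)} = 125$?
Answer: $- \frac{1380743}{151} \approx -9144.0$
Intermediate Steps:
$X{\left(U \right)} = - \frac{1}{151}$
$K{\left(m \right)} = 359 + m^{2} + 9 m$ ($K{\left(m \right)} = \left(m^{2} + 8 m\right) + \left(m + 359\right) = \left(m^{2} + 8 m\right) + \left(359 + m\right) = 359 + m^{2} + 9 m$)
$t = \frac{1399618}{151}$ ($t = - \frac{1}{151} + \left(359 + \left(-99\right)^{2} + 9 \left(-99\right)\right) = - \frac{1}{151} + \left(359 + 9801 - 891\right) = - \frac{1}{151} + 9269 = \frac{1399618}{151} \approx 9269.0$)
$h{\left(-368 \right)} - t = 125 - \frac{1399618}{151} = - \frac{1380743}{151}$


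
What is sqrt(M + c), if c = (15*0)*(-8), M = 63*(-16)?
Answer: 12*I*sqrt(7) ≈ 31.749*I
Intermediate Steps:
M = -1008
c = 0 (c = 0*(-8) = 0)
sqrt(M + c) = sqrt(-1008 + 0) = sqrt(-1008) = 12*I*sqrt(7)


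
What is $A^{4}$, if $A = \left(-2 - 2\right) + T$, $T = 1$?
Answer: $81$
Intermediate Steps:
$A = -3$ ($A = \left(-2 - 2\right) + 1 = -4 + 1 = -3$)
$A^{4} = \left(-3\right)^{4} = 81$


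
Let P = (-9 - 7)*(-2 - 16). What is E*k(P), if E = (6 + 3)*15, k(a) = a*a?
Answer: 11197440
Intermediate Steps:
P = 288 (P = -16*(-18) = 288)
k(a) = a²
E = 135 (E = 9*15 = 135)
E*k(P) = 135*288² = 135*82944 = 11197440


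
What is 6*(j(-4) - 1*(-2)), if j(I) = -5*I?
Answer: 132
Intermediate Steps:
6*(j(-4) - 1*(-2)) = 6*(-5*(-4) - 1*(-2)) = 6*(20 + 2) = 6*22 = 132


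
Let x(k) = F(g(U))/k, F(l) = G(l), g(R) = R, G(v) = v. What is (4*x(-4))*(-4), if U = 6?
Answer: 24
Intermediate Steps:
F(l) = l
x(k) = 6/k
(4*x(-4))*(-4) = (4*(6/(-4)))*(-4) = (4*(6*(-¼)))*(-4) = (4*(-3/2))*(-4) = -6*(-4) = 24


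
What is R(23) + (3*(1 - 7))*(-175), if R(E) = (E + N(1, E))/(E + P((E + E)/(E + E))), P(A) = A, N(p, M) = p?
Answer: 3151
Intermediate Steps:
R(E) = 1 (R(E) = (E + 1)/(E + (E + E)/(E + E)) = (1 + E)/(E + (2*E)/((2*E))) = (1 + E)/(E + (2*E)*(1/(2*E))) = (1 + E)/(E + 1) = (1 + E)/(1 + E) = 1)
R(23) + (3*(1 - 7))*(-175) = 1 + (3*(1 - 7))*(-175) = 1 + (3*(-6))*(-175) = 1 - 18*(-175) = 1 + 3150 = 3151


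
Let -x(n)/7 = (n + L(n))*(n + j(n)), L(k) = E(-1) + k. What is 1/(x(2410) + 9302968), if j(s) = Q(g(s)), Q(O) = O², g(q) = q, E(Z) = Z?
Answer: -1/195996630862 ≈ -5.1021e-12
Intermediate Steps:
L(k) = -1 + k
j(s) = s²
x(n) = -7*(-1 + 2*n)*(n + n²) (x(n) = -7*(n + (-1 + n))*(n + n²) = -7*(-1 + 2*n)*(n + n²))
1/(x(2410) + 9302968) = 1/(7*2410*(1 - 1*2410 - 2*2410²) + 9302968) = 1/(7*2410*(1 - 2410 - 2*5808100) + 9302968) = 1/(7*2410*(1 - 2410 - 11616200) + 9302968) = 1/(7*2410*(-11618609) + 9302968) = 1/(-196005933830 + 9302968) = 1/(-195996630862) = -1/195996630862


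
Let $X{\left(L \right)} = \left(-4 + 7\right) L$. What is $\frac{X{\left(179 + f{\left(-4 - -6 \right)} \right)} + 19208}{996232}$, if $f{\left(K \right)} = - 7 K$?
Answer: $\frac{19703}{996232} \approx 0.019778$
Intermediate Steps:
$X{\left(L \right)} = 3 L$
$\frac{X{\left(179 + f{\left(-4 - -6 \right)} \right)} + 19208}{996232} = \frac{3 \left(179 - 7 \left(-4 - -6\right)\right) + 19208}{996232} = \left(3 \left(179 - 7 \left(-4 + 6\right)\right) + 19208\right) \frac{1}{996232} = \left(3 \left(179 - 14\right) + 19208\right) \frac{1}{996232} = \left(3 \cdot 165 + 19208\right) \frac{1}{996232} = \left(495 + 19208\right) \frac{1}{996232} = 19703 \cdot \frac{1}{996232} = \frac{19703}{996232}$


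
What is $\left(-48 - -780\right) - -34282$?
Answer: $35014$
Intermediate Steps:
$\left(-48 - -780\right) - -34282 = \left(-48 + 780\right) + 34282 = 732 + 34282 = 35014$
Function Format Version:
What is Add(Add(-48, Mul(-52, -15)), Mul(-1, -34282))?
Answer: 35014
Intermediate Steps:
Add(Add(-48, Mul(-52, -15)), Mul(-1, -34282)) = Add(Add(-48, 780), 34282) = Add(732, 34282) = 35014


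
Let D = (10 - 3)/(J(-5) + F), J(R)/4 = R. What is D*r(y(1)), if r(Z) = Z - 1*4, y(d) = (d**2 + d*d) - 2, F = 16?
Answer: 7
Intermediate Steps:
J(R) = 4*R
D = -7/4 (D = (10 - 3)/(4*(-5) + 16) = 7/(-20 + 16) = 7/(-4) = 7*(-1/4) = -7/4 ≈ -1.7500)
y(d) = -2 + 2*d**2 (y(d) = (d**2 + d**2) - 2 = 2*d**2 - 2 = -2 + 2*d**2)
r(Z) = -4 + Z (r(Z) = Z - 4 = -4 + Z)
D*r(y(1)) = -7*(-4 + (-2 + 2*1**2))/4 = -7*(-4 + (-2 + 2*1))/4 = -7*(-4 + (-2 + 2))/4 = -7*(-4 + 0)/4 = -7/4*(-4) = 7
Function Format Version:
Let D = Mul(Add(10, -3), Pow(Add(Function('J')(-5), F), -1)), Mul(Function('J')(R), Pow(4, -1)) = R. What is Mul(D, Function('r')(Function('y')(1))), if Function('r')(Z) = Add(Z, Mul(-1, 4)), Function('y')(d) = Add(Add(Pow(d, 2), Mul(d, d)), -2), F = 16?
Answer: 7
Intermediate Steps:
Function('J')(R) = Mul(4, R)
D = Rational(-7, 4) (D = Mul(Add(10, -3), Pow(Add(Mul(4, -5), 16), -1)) = Mul(7, Pow(Add(-20, 16), -1)) = Mul(7, Pow(-4, -1)) = Mul(7, Rational(-1, 4)) = Rational(-7, 4) ≈ -1.7500)
Function('y')(d) = Add(-2, Mul(2, Pow(d, 2))) (Function('y')(d) = Add(Add(Pow(d, 2), Pow(d, 2)), -2) = Add(Mul(2, Pow(d, 2)), -2) = Add(-2, Mul(2, Pow(d, 2))))
Function('r')(Z) = Add(-4, Z) (Function('r')(Z) = Add(Z, -4) = Add(-4, Z))
Mul(D, Function('r')(Function('y')(1))) = Mul(Rational(-7, 4), Add(-4, Add(-2, Mul(2, Pow(1, 2))))) = Mul(Rational(-7, 4), Add(-4, Add(-2, Mul(2, 1)))) = Mul(Rational(-7, 4), Add(-4, Add(-2, 2))) = Mul(Rational(-7, 4), Add(-4, 0)) = Mul(Rational(-7, 4), -4) = 7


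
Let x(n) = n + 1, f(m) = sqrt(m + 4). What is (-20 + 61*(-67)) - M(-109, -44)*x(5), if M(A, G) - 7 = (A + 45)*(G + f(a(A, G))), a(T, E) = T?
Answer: -21045 + 384*I*sqrt(105) ≈ -21045.0 + 3934.8*I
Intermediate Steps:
f(m) = sqrt(4 + m)
M(A, G) = 7 + (45 + A)*(G + sqrt(4 + A)) (M(A, G) = 7 + (A + 45)*(G + sqrt(4 + A)) = 7 + (45 + A)*(G + sqrt(4 + A)))
x(n) = 1 + n
(-20 + 61*(-67)) - M(-109, -44)*x(5) = (-20 + 61*(-67)) - (7 + 45*(-44) + 45*sqrt(4 - 109) - 109*(-44) - 109*sqrt(4 - 109))*(1 + 5) = (-20 - 4087) - (7 - 1980 + 45*sqrt(-105) + 4796 - 109*I*sqrt(105))*6 = -4107 - (7 - 1980 + 45*(I*sqrt(105)) + 4796 - 109*I*sqrt(105))*6 = -4107 - (7 - 1980 + 45*I*sqrt(105) + 4796 - 109*I*sqrt(105))*6 = -4107 - (2823 - 64*I*sqrt(105))*6 = -4107 - (16938 - 384*I*sqrt(105)) = -4107 + (-16938 + 384*I*sqrt(105)) = -21045 + 384*I*sqrt(105)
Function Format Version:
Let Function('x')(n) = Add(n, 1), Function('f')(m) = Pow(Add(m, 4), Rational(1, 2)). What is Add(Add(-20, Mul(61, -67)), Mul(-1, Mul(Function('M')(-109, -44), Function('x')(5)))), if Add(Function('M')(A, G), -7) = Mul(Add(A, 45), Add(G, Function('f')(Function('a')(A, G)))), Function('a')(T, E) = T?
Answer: Add(-21045, Mul(384, I, Pow(105, Rational(1, 2)))) ≈ Add(-21045., Mul(3934.8, I))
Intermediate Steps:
Function('f')(m) = Pow(Add(4, m), Rational(1, 2))
Function('M')(A, G) = Add(7, Mul(Add(45, A), Add(G, Pow(Add(4, A), Rational(1, 2))))) (Function('M')(A, G) = Add(7, Mul(Add(A, 45), Add(G, Pow(Add(4, A), Rational(1, 2))))) = Add(7, Mul(Add(45, A), Add(G, Pow(Add(4, A), Rational(1, 2))))))
Function('x')(n) = Add(1, n)
Add(Add(-20, Mul(61, -67)), Mul(-1, Mul(Function('M')(-109, -44), Function('x')(5)))) = Add(Add(-20, Mul(61, -67)), Mul(-1, Mul(Add(7, Mul(45, -44), Mul(45, Pow(Add(4, -109), Rational(1, 2))), Mul(-109, -44), Mul(-109, Pow(Add(4, -109), Rational(1, 2)))), Add(1, 5)))) = Add(Add(-20, -4087), Mul(-1, Mul(Add(7, -1980, Mul(45, Pow(-105, Rational(1, 2))), 4796, Mul(-109, Pow(-105, Rational(1, 2)))), 6))) = Add(-4107, Mul(-1, Mul(Add(7, -1980, Mul(45, Mul(I, Pow(105, Rational(1, 2)))), 4796, Mul(-109, Mul(I, Pow(105, Rational(1, 2))))), 6))) = Add(-4107, Mul(-1, Mul(Add(7, -1980, Mul(45, I, Pow(105, Rational(1, 2))), 4796, Mul(-109, I, Pow(105, Rational(1, 2)))), 6))) = Add(-4107, Mul(-1, Mul(Add(2823, Mul(-64, I, Pow(105, Rational(1, 2)))), 6))) = Add(-4107, Mul(-1, Add(16938, Mul(-384, I, Pow(105, Rational(1, 2)))))) = Add(-4107, Add(-16938, Mul(384, I, Pow(105, Rational(1, 2))))) = Add(-21045, Mul(384, I, Pow(105, Rational(1, 2))))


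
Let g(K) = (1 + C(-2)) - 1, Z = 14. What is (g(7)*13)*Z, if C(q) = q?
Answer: -364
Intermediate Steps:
g(K) = -2 (g(K) = (1 - 2) - 1 = -1 - 1 = -2)
(g(7)*13)*Z = -2*13*14 = -26*14 = -364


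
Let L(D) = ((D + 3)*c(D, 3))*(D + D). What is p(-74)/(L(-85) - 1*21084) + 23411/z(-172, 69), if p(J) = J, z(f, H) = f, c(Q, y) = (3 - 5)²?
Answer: -202953141/1491068 ≈ -136.11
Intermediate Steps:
c(Q, y) = 4 (c(Q, y) = (-2)² = 4)
L(D) = 2*D*(12 + 4*D) (L(D) = ((D + 3)*4)*(D + D) = ((3 + D)*4)*(2*D) = (12 + 4*D)*(2*D) = 2*D*(12 + 4*D))
p(-74)/(L(-85) - 1*21084) + 23411/z(-172, 69) = -74/(8*(-85)*(3 - 85) - 1*21084) + 23411/(-172) = -74/(8*(-85)*(-82) - 21084) + 23411*(-1/172) = -74/(55760 - 21084) - 23411/172 = -74/34676 - 23411/172 = -74*1/34676 - 23411/172 = -37/17338 - 23411/172 = -202953141/1491068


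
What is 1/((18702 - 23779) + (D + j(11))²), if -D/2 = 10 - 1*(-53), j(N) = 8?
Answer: 1/8847 ≈ 0.00011303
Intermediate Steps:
D = -126 (D = -2*(10 - 1*(-53)) = -2*(10 + 53) = -2*63 = -126)
1/((18702 - 23779) + (D + j(11))²) = 1/((18702 - 23779) + (-126 + 8)²) = 1/(-5077 + (-118)²) = 1/(-5077 + 13924) = 1/8847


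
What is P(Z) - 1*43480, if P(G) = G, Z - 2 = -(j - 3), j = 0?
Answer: -43475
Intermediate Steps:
Z = 5 (Z = 2 - (0 - 3) = 2 - 1*(-3) = 2 + 3 = 5)
P(Z) - 1*43480 = 5 - 1*43480 = 5 - 43480 = -43475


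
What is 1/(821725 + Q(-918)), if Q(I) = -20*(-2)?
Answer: 1/821765 ≈ 1.2169e-6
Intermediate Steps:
Q(I) = 40
1/(821725 + Q(-918)) = 1/(821725 + 40) = 1/821765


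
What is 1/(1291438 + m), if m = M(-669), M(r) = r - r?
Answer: 1/1291438 ≈ 7.7433e-7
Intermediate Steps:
M(r) = 0
m = 0
1/(1291438 + m) = 1/(1291438 + 0) = 1/1291438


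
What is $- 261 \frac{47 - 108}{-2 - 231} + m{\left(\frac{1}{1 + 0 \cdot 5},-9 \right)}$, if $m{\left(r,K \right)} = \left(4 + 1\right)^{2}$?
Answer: $- \frac{10096}{233} \approx -43.33$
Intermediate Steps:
$m{\left(r,K \right)} = 25$ ($m{\left(r,K \right)} = 5^{2} = 25$)
$- 261 \frac{47 - 108}{-2 - 231} + m{\left(\frac{1}{1 + 0 \cdot 5},-9 \right)} = - 261 \frac{47 - 108}{-2 - 231} + 25 = - 261 \left(- \frac{61}{-233}\right) + 25 = - 261 \left(\left(-61\right) \left(- \frac{1}{233}\right)\right) + 25 = \left(-261\right) \frac{61}{233} + 25 = - \frac{15921}{233} + 25 = - \frac{10096}{233}$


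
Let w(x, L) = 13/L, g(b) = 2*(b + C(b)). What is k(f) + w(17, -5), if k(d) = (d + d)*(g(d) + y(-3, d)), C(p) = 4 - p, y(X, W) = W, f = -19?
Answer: 2077/5 ≈ 415.40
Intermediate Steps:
g(b) = 8 (g(b) = 2*(b + (4 - b)) = 2*4 = 8)
k(d) = 2*d*(8 + d) (k(d) = (d + d)*(8 + d) = (2*d)*(8 + d) = 2*d*(8 + d))
k(f) + w(17, -5) = 2*(-19)*(8 - 19) + 13/(-5) = 2*(-19)*(-11) + 13*(-⅕) = 418 - 13/5 = 2077/5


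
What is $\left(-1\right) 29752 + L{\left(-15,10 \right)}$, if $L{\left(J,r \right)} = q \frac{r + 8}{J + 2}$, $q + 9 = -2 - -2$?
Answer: $- \frac{386614}{13} \approx -29740.0$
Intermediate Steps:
$q = -9$ ($q = -9 - 0 = -9 + \left(-2 + 2\right) = -9 + 0 = -9$)
$L{\left(J,r \right)} = - \frac{9 \left(8 + r\right)}{2 + J}$ ($L{\left(J,r \right)} = - 9 \frac{r + 8}{J + 2} = - 9 \frac{8 + r}{2 + J} = - \frac{9 \left(8 + r\right)}{2 + J}$)
$\left(-1\right) 29752 + L{\left(-15,10 \right)} = \left(-1\right) 29752 + \frac{9 \left(-8 - 10\right)}{2 - 15} = -29752 + \frac{9 \left(-8 - 10\right)}{-13} = -29752 + 9 \left(- \frac{1}{13}\right) \left(-18\right) = -29752 + \frac{162}{13} = - \frac{386614}{13}$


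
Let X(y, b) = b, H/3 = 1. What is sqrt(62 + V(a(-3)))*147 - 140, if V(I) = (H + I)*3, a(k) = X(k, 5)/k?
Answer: -140 + 147*sqrt(66) ≈ 1054.2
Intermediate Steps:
H = 3 (H = 3*1 = 3)
a(k) = 5/k
V(I) = 9 + 3*I (V(I) = (3 + I)*3 = 9 + 3*I)
sqrt(62 + V(a(-3)))*147 - 140 = sqrt(62 + (9 + 3*(5/(-3))))*147 - 140 = sqrt(62 + (9 + 3*(5*(-1/3))))*147 - 140 = sqrt(62 + (9 + 3*(-5/3)))*147 - 140 = sqrt(62 + (9 - 5))*147 - 140 = sqrt(62 + 4)*147 - 140 = sqrt(66)*147 - 140 = 147*sqrt(66) - 140 = -140 + 147*sqrt(66)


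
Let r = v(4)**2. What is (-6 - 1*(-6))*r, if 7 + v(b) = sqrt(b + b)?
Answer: 0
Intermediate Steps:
v(b) = -7 + sqrt(2)*sqrt(b) (v(b) = -7 + sqrt(b + b) = -7 + sqrt(2*b) = -7 + sqrt(2)*sqrt(b))
r = (-7 + 2*sqrt(2))**2 (r = (-7 + sqrt(2)*sqrt(4))**2 = (-7 + sqrt(2)*2)**2 = (-7 + 2*sqrt(2))**2 ≈ 17.402)
(-6 - 1*(-6))*r = (-6 - 1*(-6))*(57 - 28*sqrt(2)) = (-6 + 6)*(57 - 28*sqrt(2)) = 0*(57 - 28*sqrt(2)) = 0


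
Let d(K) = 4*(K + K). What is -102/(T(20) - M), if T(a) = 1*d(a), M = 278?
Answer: 51/59 ≈ 0.86441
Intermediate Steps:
d(K) = 8*K (d(K) = 4*(2*K) = 8*K)
T(a) = 8*a (T(a) = 1*(8*a) = 8*a)
-102/(T(20) - M) = -102/(8*20 - 1*278) = -102/(160 - 278) = -102/(-118) = -102*(-1/118) = 51/59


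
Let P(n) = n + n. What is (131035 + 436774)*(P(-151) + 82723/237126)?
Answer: -40614996770161/237126 ≈ -1.7128e+8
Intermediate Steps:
P(n) = 2*n
(131035 + 436774)*(P(-151) + 82723/237126) = (131035 + 436774)*(2*(-151) + 82723/237126) = 567809*(-302 + 82723*(1/237126)) = 567809*(-302 + 82723/237126) = 567809*(-71529329/237126) = -40614996770161/237126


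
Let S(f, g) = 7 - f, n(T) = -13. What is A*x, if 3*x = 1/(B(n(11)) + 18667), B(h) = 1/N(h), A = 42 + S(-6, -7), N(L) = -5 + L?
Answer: 66/67201 ≈ 0.00098213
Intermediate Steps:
A = 55 (A = 42 + (7 - 1*(-6)) = 42 + (7 + 6) = 42 + 13 = 55)
B(h) = 1/(-5 + h)
x = 6/336005 (x = 1/(3*(1/(-5 - 13) + 18667)) = 1/(3*(1/(-18) + 18667)) = 1/(3*(-1/18 + 18667)) = 1/(3*(336005/18)) = (⅓)*(18/336005) = 6/336005 ≈ 1.7857e-5)
A*x = 55*(6/336005) = 66/67201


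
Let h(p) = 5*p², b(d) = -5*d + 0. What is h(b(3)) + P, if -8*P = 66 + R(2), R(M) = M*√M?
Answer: 4467/4 - √2/4 ≈ 1116.4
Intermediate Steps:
R(M) = M^(3/2)
b(d) = -5*d
P = -33/4 - √2/4 (P = -(66 + 2^(3/2))/8 = -(66 + 2*√2)/8 = -33/4 - √2/4 ≈ -8.6035)
h(b(3)) + P = 5*(-5*3)² + (-33/4 - √2/4) = 5*(-15)² + (-33/4 - √2/4) = 5*225 + (-33/4 - √2/4) = 1125 + (-33/4 - √2/4) = 4467/4 - √2/4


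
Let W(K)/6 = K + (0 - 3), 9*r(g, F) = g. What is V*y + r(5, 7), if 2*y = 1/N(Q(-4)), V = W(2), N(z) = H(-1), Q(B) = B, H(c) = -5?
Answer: 52/45 ≈ 1.1556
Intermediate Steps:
r(g, F) = g/9
N(z) = -5
W(K) = -18 + 6*K (W(K) = 6*(K + (0 - 3)) = 6*(K - 3) = 6*(-3 + K) = -18 + 6*K)
V = -6 (V = -18 + 6*2 = -18 + 12 = -6)
y = -1/10 (y = (1/2)/(-5) = (1/2)*(-1/5) = -1/10 ≈ -0.10000)
V*y + r(5, 7) = -6*(-1/10) + (1/9)*5 = 3/5 + 5/9 = 52/45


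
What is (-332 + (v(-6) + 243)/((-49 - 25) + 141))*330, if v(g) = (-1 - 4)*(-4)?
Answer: -7253730/67 ≈ -1.0826e+5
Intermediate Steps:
v(g) = 20 (v(g) = -5*(-4) = 20)
(-332 + (v(-6) + 243)/((-49 - 25) + 141))*330 = (-332 + (20 + 243)/((-49 - 25) + 141))*330 = (-332 + 263/(-74 + 141))*330 = (-332 + 263/67)*330 = -21981/67*330 = -7253730/67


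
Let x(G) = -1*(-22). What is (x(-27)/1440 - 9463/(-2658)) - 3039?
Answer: -968179007/318960 ≈ -3035.4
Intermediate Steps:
x(G) = 22
(x(-27)/1440 - 9463/(-2658)) - 3039 = (22/1440 - 9463/(-2658)) - 3039 = (22*(1/1440) - 9463*(-1/2658)) - 3039 = (11/720 + 9463/2658) - 3039 = 1140433/318960 - 3039 = -968179007/318960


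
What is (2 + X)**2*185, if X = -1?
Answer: 185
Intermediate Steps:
(2 + X)**2*185 = (2 - 1)**2*185 = 1**2*185 = 1*185 = 185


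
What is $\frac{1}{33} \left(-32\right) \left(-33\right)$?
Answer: $32$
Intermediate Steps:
$\frac{1}{33} \left(-32\right) \left(-33\right) = \left(- \frac{32}{33}\right) \left(-33\right) = 32$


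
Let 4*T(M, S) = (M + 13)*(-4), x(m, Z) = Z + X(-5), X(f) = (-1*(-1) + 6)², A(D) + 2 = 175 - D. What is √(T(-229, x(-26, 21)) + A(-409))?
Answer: √798 ≈ 28.249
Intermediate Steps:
A(D) = 173 - D (A(D) = -2 + (175 - D) = 173 - D)
X(f) = 49 (X(f) = (1 + 6)² = 7² = 49)
x(m, Z) = 49 + Z (x(m, Z) = Z + 49 = 49 + Z)
T(M, S) = -13 - M (T(M, S) = ((M + 13)*(-4))/4 = ((13 + M)*(-4))/4 = (-52 - 4*M)/4 = -13 - M)
√(T(-229, x(-26, 21)) + A(-409)) = √((-13 - 1*(-229)) + (173 - 1*(-409))) = √((-13 + 229) + (173 + 409)) = √(216 + 582) = √798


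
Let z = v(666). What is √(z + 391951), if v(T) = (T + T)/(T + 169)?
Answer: √273279148195/835 ≈ 626.06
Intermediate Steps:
v(T) = 2*T/(169 + T) (v(T) = (2*T)/(169 + T) = 2*T/(169 + T))
z = 1332/835 (z = 2*666/(169 + 666) = 2*666/835 = 2*666*(1/835) = 1332/835 ≈ 1.5952)
√(z + 391951) = √(1332/835 + 391951) = √(327280417/835) = √273279148195/835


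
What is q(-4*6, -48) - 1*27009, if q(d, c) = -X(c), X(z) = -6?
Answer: -27003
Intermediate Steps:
q(d, c) = 6 (q(d, c) = -1*(-6) = 6)
q(-4*6, -48) - 1*27009 = 6 - 1*27009 = 6 - 27009 = -27003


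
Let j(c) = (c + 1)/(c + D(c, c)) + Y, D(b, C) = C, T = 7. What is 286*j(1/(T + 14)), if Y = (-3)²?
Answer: 5720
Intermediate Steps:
Y = 9
j(c) = 9 + (1 + c)/(2*c) (j(c) = (c + 1)/(c + c) + 9 = (1 + c)/((2*c)) + 9 = (1 + c)*(1/(2*c)) + 9 = (1 + c)/(2*c) + 9 = 9 + (1 + c)/(2*c))
286*j(1/(T + 14)) = 286*((1 + 19/(7 + 14))/(2*(1/(7 + 14)))) = 286*((1 + 19/21)/(2*(1/21))) = 286*((1 + 19*(1/21))/(2*(1/21))) = 286*((½)*21*(1 + 19/21)) = 286*((½)*21*(40/21)) = 286*20 = 5720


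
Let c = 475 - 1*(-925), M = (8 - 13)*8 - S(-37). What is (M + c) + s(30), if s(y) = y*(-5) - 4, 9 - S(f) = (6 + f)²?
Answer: 2158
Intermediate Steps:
S(f) = 9 - (6 + f)²
s(y) = -4 - 5*y (s(y) = -5*y - 4 = -4 - 5*y)
M = 912 (M = (8 - 13)*8 - (9 - (6 - 37)²) = -5*8 - (9 - 1*(-31)²) = -40 - (9 - 1*961) = -40 - (9 - 961) = -40 - 1*(-952) = -40 + 952 = 912)
c = 1400 (c = 475 + 925 = 1400)
(M + c) + s(30) = (912 + 1400) + (-4 - 5*30) = 2312 + (-4 - 150) = 2312 - 154 = 2158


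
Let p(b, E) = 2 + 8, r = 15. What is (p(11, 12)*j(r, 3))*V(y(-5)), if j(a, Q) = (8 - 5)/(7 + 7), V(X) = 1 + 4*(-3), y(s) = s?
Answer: -165/7 ≈ -23.571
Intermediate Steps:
V(X) = -11 (V(X) = 1 - 12 = -11)
j(a, Q) = 3/14
p(b, E) = 10
(p(11, 12)*j(r, 3))*V(y(-5)) = (10*(3/14))*(-11) = (15/7)*(-11) = -165/7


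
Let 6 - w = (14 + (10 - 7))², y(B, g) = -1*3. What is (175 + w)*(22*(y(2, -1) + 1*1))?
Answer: 4752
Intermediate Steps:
y(B, g) = -3
w = -283 (w = 6 - (14 + (10 - 7))² = 6 - (14 + 3)² = 6 - 1*17² = 6 - 1*289 = 6 - 289 = -283)
(175 + w)*(22*(y(2, -1) + 1*1)) = (175 - 283)*(22*(-3 + 1*1)) = -2376*(-3 + 1) = -2376*(-2) = -108*(-44) = 4752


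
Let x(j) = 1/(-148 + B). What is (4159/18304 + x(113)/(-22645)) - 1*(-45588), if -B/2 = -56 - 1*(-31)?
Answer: 925906464689307/20310209920 ≈ 45588.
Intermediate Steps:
B = 50 (B = -2*(-56 - 1*(-31)) = -2*(-56 + 31) = -2*(-25) = 50)
x(j) = -1/98 (x(j) = 1/(-148 + 50) = 1/(-98) = -1/98)
(4159/18304 + x(113)/(-22645)) - 1*(-45588) = (4159/18304 - 1/98/(-22645)) - 1*(-45588) = (4159*(1/18304) - 1/98*(-1/22645)) + 45588 = (4159/18304 + 1/2219210) + 45588 = 4614856347/20310209920 + 45588 = 925906464689307/20310209920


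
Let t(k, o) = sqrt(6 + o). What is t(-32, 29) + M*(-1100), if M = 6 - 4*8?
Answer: 28600 + sqrt(35) ≈ 28606.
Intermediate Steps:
M = -26 (M = 6 - 32 = -26)
t(-32, 29) + M*(-1100) = sqrt(6 + 29) - 26*(-1100) = sqrt(35) + 28600 = 28600 + sqrt(35)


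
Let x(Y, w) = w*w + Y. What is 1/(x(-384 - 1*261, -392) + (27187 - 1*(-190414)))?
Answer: 1/370620 ≈ 2.6982e-6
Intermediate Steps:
x(Y, w) = Y + w² (x(Y, w) = w² + Y = Y + w²)
1/(x(-384 - 1*261, -392) + (27187 - 1*(-190414))) = 1/(((-384 - 1*261) + (-392)²) + (27187 - 1*(-190414))) = 1/(((-384 - 261) + 153664) + (27187 + 190414)) = 1/((-645 + 153664) + 217601) = 1/(153019 + 217601) = 1/370620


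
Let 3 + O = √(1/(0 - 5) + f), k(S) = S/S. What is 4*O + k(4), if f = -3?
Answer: -11 + 16*I*√5/5 ≈ -11.0 + 7.1554*I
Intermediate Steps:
k(S) = 1
O = -3 + 4*I*√5/5 (O = -3 + √(1/(0 - 5) - 3) = -3 + √(1/(-5) - 3) = -3 + √(-⅕ - 3) = -3 + √(-16/5) = -3 + 4*I*√5/5 ≈ -3.0 + 1.7889*I)
4*O + k(4) = 4*(-3 + 4*I*√5/5) + 1 = (-12 + 16*I*√5/5) + 1 = -11 + 16*I*√5/5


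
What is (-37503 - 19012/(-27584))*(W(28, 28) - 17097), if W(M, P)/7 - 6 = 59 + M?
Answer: 2126598833505/3448 ≈ 6.1676e+8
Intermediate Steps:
W(M, P) = 455 + 7*M (W(M, P) = 42 + 7*(59 + M) = 42 + (413 + 7*M) = 455 + 7*M)
(-37503 - 19012/(-27584))*(W(28, 28) - 17097) = (-37503 - 19012/(-27584))*((455 + 7*28) - 17097) = (-37503 - 19012*(-1/27584))*((455 + 196) - 17097) = (-37503 + 4753/6896)*(651 - 17097) = -258615935/6896*(-16446) = 2126598833505/3448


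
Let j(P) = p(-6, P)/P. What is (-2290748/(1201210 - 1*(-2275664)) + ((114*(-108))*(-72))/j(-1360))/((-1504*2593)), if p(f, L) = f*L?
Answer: 128422390751/3389840890032 ≈ 0.037884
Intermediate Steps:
p(f, L) = L*f
j(P) = -6 (j(P) = (P*(-6))/P = (-6*P)/P = -6)
(-2290748/(1201210 - 1*(-2275664)) + ((114*(-108))*(-72))/j(-1360))/((-1504*2593)) = (-2290748/(1201210 - 1*(-2275664)) + ((114*(-108))*(-72))/(-6))/((-1504*2593)) = (-2290748/(1201210 + 2275664) - 12312*(-72)*(-⅙))/(-3899872) = (-2290748/3476874 + 886464*(-⅙))*(-1/3899872) = (-2290748*1/3476874 - 147744)*(-1/3899872) = (-1145374/1738437 - 147744)*(-1/3899872) = -256844781502/1738437*(-1/3899872) = 128422390751/3389840890032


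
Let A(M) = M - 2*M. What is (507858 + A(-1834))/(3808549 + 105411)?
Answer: 127423/978490 ≈ 0.13022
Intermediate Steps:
A(M) = -M
(507858 + A(-1834))/(3808549 + 105411) = (507858 - 1*(-1834))/(3808549 + 105411) = (507858 + 1834)/3913960 = 509692*(1/3913960) = 127423/978490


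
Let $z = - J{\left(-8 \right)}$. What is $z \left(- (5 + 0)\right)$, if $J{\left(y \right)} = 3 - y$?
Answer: $55$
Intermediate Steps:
$z = -11$ ($z = - (3 - -8) = - (3 + 8) = \left(-1\right) 11 = -11$)
$z \left(- (5 + 0)\right) = - 11 \left(- (5 + 0)\right) = - 11 \left(\left(-1\right) 5\right) = \left(-11\right) \left(-5\right) = 55$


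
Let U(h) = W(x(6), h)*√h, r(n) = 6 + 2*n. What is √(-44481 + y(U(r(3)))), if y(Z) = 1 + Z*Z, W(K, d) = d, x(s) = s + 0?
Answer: 16*I*√167 ≈ 206.77*I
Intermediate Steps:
x(s) = s
U(h) = h^(3/2) (U(h) = h*√h = h^(3/2))
y(Z) = 1 + Z²
√(-44481 + y(U(r(3)))) = √(-44481 + (1 + ((6 + 2*3)^(3/2))²)) = √(-44481 + (1 + ((6 + 6)^(3/2))²)) = √(-44481 + (1 + (12^(3/2))²)) = √(-44481 + (1 + (24*√3)²)) = √(-44481 + (1 + 1728)) = √(-44481 + 1729) = √(-42752) = 16*I*√167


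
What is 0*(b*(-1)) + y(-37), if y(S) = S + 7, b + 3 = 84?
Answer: -30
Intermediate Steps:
b = 81 (b = -3 + 84 = 81)
y(S) = 7 + S
0*(b*(-1)) + y(-37) = 0*(81*(-1)) + (7 - 37) = 0*(-81) - 30 = 0 - 30 = -30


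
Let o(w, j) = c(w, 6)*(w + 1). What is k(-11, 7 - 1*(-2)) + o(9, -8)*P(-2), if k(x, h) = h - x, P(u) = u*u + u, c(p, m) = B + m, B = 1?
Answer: 160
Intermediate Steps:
c(p, m) = 1 + m
o(w, j) = 7 + 7*w (o(w, j) = (1 + 6)*(w + 1) = 7*(1 + w) = 7 + 7*w)
P(u) = u + u² (P(u) = u² + u = u + u²)
k(-11, 7 - 1*(-2)) + o(9, -8)*P(-2) = ((7 - 1*(-2)) - 1*(-11)) + (7 + 7*9)*(-2*(1 - 2)) = ((7 + 2) + 11) + (7 + 63)*(-2*(-1)) = (9 + 11) + 70*2 = 20 + 140 = 160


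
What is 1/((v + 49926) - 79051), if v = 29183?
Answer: 1/58 ≈ 0.017241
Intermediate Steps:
1/((v + 49926) - 79051) = 1/((29183 + 49926) - 79051) = 1/(79109 - 79051) = 1/58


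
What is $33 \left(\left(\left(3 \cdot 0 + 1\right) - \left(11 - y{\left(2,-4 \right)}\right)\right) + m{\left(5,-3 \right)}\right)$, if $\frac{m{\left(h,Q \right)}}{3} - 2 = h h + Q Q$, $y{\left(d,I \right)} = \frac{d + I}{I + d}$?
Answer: $3267$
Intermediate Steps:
$y{\left(d,I \right)} = 1$ ($y{\left(d,I \right)} = \frac{I + d}{I + d} = 1$)
$m{\left(h,Q \right)} = 6 + 3 Q^{2} + 3 h^{2}$ ($m{\left(h,Q \right)} = 6 + 3 \left(h h + Q Q\right) = 6 + 3 \left(h^{2} + Q^{2}\right) = 6 + 3 \left(Q^{2} + h^{2}\right) = 6 + \left(3 Q^{2} + 3 h^{2}\right) = 6 + 3 Q^{2} + 3 h^{2}$)
$33 \left(\left(\left(3 \cdot 0 + 1\right) - \left(11 - y{\left(2,-4 \right)}\right)\right) + m{\left(5,-3 \right)}\right) = 33 \left(\left(\left(3 \cdot 0 + 1\right) - \left(11 - 1\right)\right) + \left(6 + 3 \left(-3\right)^{2} + 3 \cdot 5^{2}\right)\right) = 33 \left(\left(\left(0 + 1\right) - \left(11 - 1\right)\right) + \left(6 + 3 \cdot 9 + 3 \cdot 25\right)\right) = 33 \left(\left(1 - 10\right) + \left(6 + 27 + 75\right)\right) = 33 \left(\left(1 - 10\right) + 108\right) = 33 \left(-9 + 108\right) = 33 \cdot 99 = 3267$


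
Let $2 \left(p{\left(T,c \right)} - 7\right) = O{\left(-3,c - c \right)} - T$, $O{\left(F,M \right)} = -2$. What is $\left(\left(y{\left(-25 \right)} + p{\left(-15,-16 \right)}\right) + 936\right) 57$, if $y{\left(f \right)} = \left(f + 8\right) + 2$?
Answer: $\frac{106533}{2} \approx 53267.0$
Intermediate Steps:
$p{\left(T,c \right)} = 6 - \frac{T}{2}$ ($p{\left(T,c \right)} = 7 + \frac{-2 - T}{2} = 7 - \left(1 + \frac{T}{2}\right) = 6 - \frac{T}{2}$)
$y{\left(f \right)} = 10 + f$ ($y{\left(f \right)} = \left(8 + f\right) + 2 = 10 + f$)
$\left(\left(y{\left(-25 \right)} + p{\left(-15,-16 \right)}\right) + 936\right) 57 = \left(\left(\left(10 - 25\right) + \left(6 - - \frac{15}{2}\right)\right) + 936\right) 57 = \left(\left(-15 + \left(6 + \frac{15}{2}\right)\right) + 936\right) 57 = \left(\left(-15 + \frac{27}{2}\right) + 936\right) 57 = \left(- \frac{3}{2} + 936\right) 57 = \frac{1869}{2} \cdot 57 = \frac{106533}{2}$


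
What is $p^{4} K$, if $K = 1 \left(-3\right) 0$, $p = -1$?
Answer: $0$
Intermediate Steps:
$K = 0$ ($K = \left(-3\right) 0 = 0$)
$p^{4} K = \left(-1\right)^{4} \cdot 0 = 1 \cdot 0 = 0$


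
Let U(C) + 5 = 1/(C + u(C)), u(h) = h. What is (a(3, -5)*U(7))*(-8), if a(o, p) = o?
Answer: 828/7 ≈ 118.29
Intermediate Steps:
U(C) = -5 + 1/(2*C) (U(C) = -5 + 1/(C + C) = -5 + 1/(2*C))
(a(3, -5)*U(7))*(-8) = (3*(-5 + (1/2)/7))*(-8) = (3*(-5 + (1/2)*(1/7)))*(-8) = (3*(-5 + 1/14))*(-8) = (3*(-69/14))*(-8) = -207/14*(-8) = 828/7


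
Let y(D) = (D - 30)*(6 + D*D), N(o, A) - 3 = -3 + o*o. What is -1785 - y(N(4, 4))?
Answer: 1883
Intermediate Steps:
N(o, A) = o**2 (N(o, A) = 3 + (-3 + o*o) = 3 + (-3 + o**2) = o**2)
y(D) = (-30 + D)*(6 + D**2)
-1785 - y(N(4, 4)) = -1785 - (-180 + (4**2)**3 - 30*(4**2)**2 + 6*4**2) = -1785 - (-180 + 16**3 - 30*16**2 + 6*16) = -1785 - (-180 + 4096 - 30*256 + 96) = -1785 - (-180 + 4096 - 7680 + 96) = -1785 - 1*(-3668) = -1785 + 3668 = 1883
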